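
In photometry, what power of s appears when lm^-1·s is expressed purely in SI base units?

1

lm = cd·sr = cd (luminous flux; sr is dimensionless).
So lm⁻¹ = cd⁻¹.
Combining: lm⁻¹·s = cd⁻¹ · s = s·cd⁻¹.
The exponent of s is 1.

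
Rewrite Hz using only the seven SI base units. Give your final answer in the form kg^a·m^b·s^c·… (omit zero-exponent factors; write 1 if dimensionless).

Hz = 1/s = s⁻¹ (frequency is cycles per second).

s⁻¹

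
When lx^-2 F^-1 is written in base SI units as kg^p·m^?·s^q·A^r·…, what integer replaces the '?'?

lx = lm/m² (illuminance = luminous flux per area),
    = m⁻²·cd.
So lx⁻² = m⁴·cd⁻².
F = C/V (capacitance = charge per voltage),
    = A·s/(kg·m²·s⁻³·A⁻¹) (substituting C and V),
    = kg⁻¹·m⁻²·s⁴·A².
So F⁻¹ = kg·m²·s⁻⁴·A⁻².
Combining: lx⁻²·F⁻¹ = (m⁴·cd⁻²) · (kg·m²·s⁻⁴·A⁻²) = kg·m⁶·s⁻⁴·A⁻²·cd⁻².
The exponent of m is 6.

6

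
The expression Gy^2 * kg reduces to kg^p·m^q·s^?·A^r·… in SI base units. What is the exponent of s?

-4

Gy = J/kg (absorbed dose = energy per mass),
    = m²·s⁻².
So Gy² = m⁴·s⁻⁴.
Combining: Gy²·kg = (m⁴·s⁻⁴) · kg = kg·m⁴·s⁻⁴.
The exponent of s is -4.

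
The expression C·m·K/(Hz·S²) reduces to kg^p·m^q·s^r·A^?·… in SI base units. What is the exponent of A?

C = A·s = s·A (charge = current × time).
Hz = 1/s = s⁻¹ (frequency is cycles per second).
So Hz⁻¹ = s.
S = 1/Ω (conductance is reciprocal resistance),
    = kg⁻¹·m⁻²·s³·A².
So S⁻² = kg²·m⁴·s⁻⁶·A⁻⁴.
Combining: C·m·Hz⁻¹·K·S⁻² = (s·A) · m · s · K · (kg²·m⁴·s⁻⁶·A⁻⁴) = kg²·m⁵·s⁻⁴·A⁻³·K.
The exponent of A is -3.

-3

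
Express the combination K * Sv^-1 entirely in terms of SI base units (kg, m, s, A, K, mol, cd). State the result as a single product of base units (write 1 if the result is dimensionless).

m⁻²·s²·K

Sv = J/kg (equivalent dose = energy per mass),
    = m²·s⁻².
So Sv⁻¹ = m⁻²·s².
Combining: K·Sv⁻¹ = K · (m⁻²·s²) = m⁻²·s²·K.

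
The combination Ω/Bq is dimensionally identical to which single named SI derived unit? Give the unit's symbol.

Bq = s⁻¹.
So Bq⁻¹ = s.
Ω = kg·m²·s⁻³·A⁻².
Combining: Bq⁻¹·Ω = s · (kg·m²·s⁻³·A⁻²) = kg·m²·s⁻²·A⁻².
kg·m²·s⁻²·A⁻² is the base-SI form of the henry.

H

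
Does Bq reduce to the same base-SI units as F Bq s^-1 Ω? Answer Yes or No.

Left side:
  Bq = s⁻¹.
Right side:
  F = kg⁻¹·m⁻²·s⁴·A².
  Bq = s⁻¹.
  Ω = kg·m²·s⁻³·A⁻².
  Combining: F·Bq·s⁻¹·Ω = (kg⁻¹·m⁻²·s⁴·A²) · s⁻¹ · s⁻¹ · (kg·m²·s⁻³·A⁻²) = s⁻¹.
Both reduce to s⁻¹.

Yes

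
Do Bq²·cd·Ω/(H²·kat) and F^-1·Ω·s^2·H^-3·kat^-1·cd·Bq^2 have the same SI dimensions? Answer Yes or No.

Yes

Left side:
  Bq = s⁻¹.
  So Bq² = s⁻².
  H = kg·m²·s⁻²·A⁻².
  So H⁻² = kg⁻²·m⁻⁴·s⁴·A⁴.
  kat = s⁻¹·mol.
  So kat⁻¹ = s·mol⁻¹.
  Ω = kg·m²·s⁻³·A⁻².
  Combining: Bq²·cd·H⁻²·kat⁻¹·Ω = s⁻² · cd · (kg⁻²·m⁻⁴·s⁴·A⁴) · (s·mol⁻¹) · (kg·m²·s⁻³·A⁻²) = kg⁻¹·m⁻²·A²·mol⁻¹·cd.
Right side:
  F = C/V (capacitance = charge per voltage),
      = A·s/(kg·m²·s⁻³·A⁻¹) (substituting C and V),
      = kg⁻¹·m⁻²·s⁴·A².
  So F⁻¹ = kg·m²·s⁻⁴·A⁻².
  Ω = V/A (resistance = voltage per current),
      = kg·m²·s⁻³·A⁻².
  H = Wb/A (inductance = flux per current),
      = kg·m²·s⁻²·A⁻².
  So H⁻³ = kg⁻³·m⁻⁶·s⁶·A⁶.
  kat = mol/s = s⁻¹·mol (catalytic activity).
  So kat⁻¹ = s·mol⁻¹.
  Bq = 1/s = s⁻¹ (activity is decays per second).
  So Bq² = s⁻².
  Combining: F⁻¹·Ω·s²·H⁻³·kat⁻¹·cd·Bq² = (kg·m²·s⁻⁴·A⁻²) · (kg·m²·s⁻³·A⁻²) · s² · (kg⁻³·m⁻⁶·s⁶·A⁶) · (s·mol⁻¹) · cd · s⁻² = kg⁻¹·m⁻²·A²·mol⁻¹·cd.
Both reduce to kg⁻¹·m⁻²·A²·mol⁻¹·cd.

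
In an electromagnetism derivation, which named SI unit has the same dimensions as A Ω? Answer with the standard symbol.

Ω = V/A (resistance = voltage per current),
    = kg·m²·s⁻³·A⁻².
Combining: A·Ω = A · (kg·m²·s⁻³·A⁻²) = kg·m²·s⁻³·A⁻¹.
kg·m²·s⁻³·A⁻¹ is the base-SI form of the volt.

V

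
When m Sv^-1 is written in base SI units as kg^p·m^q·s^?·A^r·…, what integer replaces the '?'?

Sv = J/kg (equivalent dose = energy per mass),
    = m²·s⁻².
So Sv⁻¹ = m⁻²·s².
Combining: m·Sv⁻¹ = m · (m⁻²·s²) = m⁻¹·s².
The exponent of s is 2.

2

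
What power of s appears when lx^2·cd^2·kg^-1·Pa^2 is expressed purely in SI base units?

-4

lx = m⁻²·cd.
So lx² = m⁻⁴·cd².
Pa = kg·m⁻¹·s⁻².
So Pa² = kg²·m⁻²·s⁻⁴.
Combining: lx²·cd²·kg⁻¹·Pa² = (m⁻⁴·cd²) · cd² · kg⁻¹ · (kg²·m⁻²·s⁻⁴) = kg·m⁻⁶·s⁻⁴·cd⁴.
The exponent of s is -4.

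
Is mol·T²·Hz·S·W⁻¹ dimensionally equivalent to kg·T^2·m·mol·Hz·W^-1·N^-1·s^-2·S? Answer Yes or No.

Left side:
  T = Wb/m² (flux density = flux per area),
      = kg·s⁻²·A⁻¹.
  So T² = kg²·s⁻⁴·A⁻².
  Hz = 1/s = s⁻¹ (frequency is cycles per second).
  S = 1/Ω (conductance is reciprocal resistance),
      = kg⁻¹·m⁻²·s³·A².
  W = J/s (power = energy per time),
      = kg·m²·s⁻³.
  So W⁻¹ = kg⁻¹·m⁻²·s³.
  Combining: mol·T²·Hz·S·W⁻¹ = mol · (kg²·s⁻⁴·A⁻²) · s⁻¹ · (kg⁻¹·m⁻²·s³·A²) · (kg⁻¹·m⁻²·s³) = m⁻⁴·s·mol.
Right side:
  T = kg·s⁻²·A⁻¹.
  So T² = kg²·s⁻⁴·A⁻².
  Hz = s⁻¹.
  W = kg·m²·s⁻³.
  So W⁻¹ = kg⁻¹·m⁻²·s³.
  N = kg·m·s⁻².
  So N⁻¹ = kg⁻¹·m⁻¹·s².
  S = kg⁻¹·m⁻²·s³·A².
  Combining: kg·T²·m·mol·Hz·W⁻¹·N⁻¹·s⁻²·S = kg · (kg²·s⁻⁴·A⁻²) · m · mol · s⁻¹ · (kg⁻¹·m⁻²·s³) · (kg⁻¹·m⁻¹·s²) · s⁻² · (kg⁻¹·m⁻²·s³·A²) = m⁻⁴·s·mol.
Both reduce to m⁻⁴·s·mol.

Yes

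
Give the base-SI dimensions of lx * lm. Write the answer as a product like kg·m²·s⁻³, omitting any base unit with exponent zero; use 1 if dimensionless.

lx = lm/m² (illuminance = luminous flux per area),
    = m⁻²·cd.
lm = cd·sr = cd (luminous flux; sr is dimensionless).
Combining: lx·lm = (m⁻²·cd) · cd = m⁻²·cd².

m⁻²·cd²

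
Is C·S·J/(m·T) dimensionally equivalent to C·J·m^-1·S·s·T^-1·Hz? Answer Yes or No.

Left side:
  C = s·A.
  S = kg⁻¹·m⁻²·s³·A².
  J = kg·m²·s⁻².
  T = kg·s⁻²·A⁻¹.
  So T⁻¹ = kg⁻¹·s²·A.
  Combining: m⁻¹·C·S·J·T⁻¹ = m⁻¹ · (s·A) · (kg⁻¹·m⁻²·s³·A²) · (kg·m²·s⁻²) · (kg⁻¹·s²·A) = kg⁻¹·m⁻¹·s⁴·A⁴.
Right side:
  C = s·A.
  J = kg·m²·s⁻².
  S = kg⁻¹·m⁻²·s³·A².
  T = kg·s⁻²·A⁻¹.
  So T⁻¹ = kg⁻¹·s²·A.
  Hz = s⁻¹.
  Combining: C·J·m⁻¹·S·s·T⁻¹·Hz = (s·A) · (kg·m²·s⁻²) · m⁻¹ · (kg⁻¹·m⁻²·s³·A²) · s · (kg⁻¹·s²·A) · s⁻¹ = kg⁻¹·m⁻¹·s⁴·A⁴.
Both reduce to kg⁻¹·m⁻¹·s⁴·A⁴.

Yes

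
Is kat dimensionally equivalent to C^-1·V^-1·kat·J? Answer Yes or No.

Left side:
  kat = mol/s = s⁻¹·mol (catalytic activity).
Right side:
  C = s·A.
  So C⁻¹ = s⁻¹·A⁻¹.
  V = kg·m²·s⁻³·A⁻¹.
  So V⁻¹ = kg⁻¹·m⁻²·s³·A.
  kat = s⁻¹·mol.
  J = kg·m²·s⁻².
  Combining: C⁻¹·V⁻¹·kat·J = (s⁻¹·A⁻¹) · (kg⁻¹·m⁻²·s³·A) · (s⁻¹·mol) · (kg·m²·s⁻²) = s⁻¹·mol.
Both reduce to s⁻¹·mol.

Yes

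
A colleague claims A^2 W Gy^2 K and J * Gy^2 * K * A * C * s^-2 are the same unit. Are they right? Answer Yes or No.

Yes

Left side:
  W = kg·m²·s⁻³.
  Gy = m²·s⁻².
  So Gy² = m⁴·s⁻⁴.
  Combining: A²·W·Gy²·K = A² · (kg·m²·s⁻³) · (m⁴·s⁻⁴) · K = kg·m⁶·s⁻⁷·A²·K.
Right side:
  J = N·m (work = force × distance),
      = kg·m²·s⁻².
  Gy = J/kg (absorbed dose = energy per mass),
      = m²·s⁻².
  So Gy² = m⁴·s⁻⁴.
  C = A·s = s·A (charge = current × time).
  Combining: J·Gy²·K·A·C·s⁻² = (kg·m²·s⁻²) · (m⁴·s⁻⁴) · K · A · (s·A) · s⁻² = kg·m⁶·s⁻⁷·A²·K.
Both reduce to kg·m⁶·s⁻⁷·A²·K.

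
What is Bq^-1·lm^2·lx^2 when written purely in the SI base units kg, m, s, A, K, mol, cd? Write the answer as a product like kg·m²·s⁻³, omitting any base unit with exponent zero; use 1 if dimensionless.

Bq = s⁻¹.
So Bq⁻¹ = s.
lm = cd.
So lm² = cd².
lx = m⁻²·cd.
So lx² = m⁻⁴·cd².
Combining: Bq⁻¹·lm²·lx² = s · cd² · (m⁻⁴·cd²) = m⁻⁴·s·cd⁴.

m⁻⁴·s·cd⁴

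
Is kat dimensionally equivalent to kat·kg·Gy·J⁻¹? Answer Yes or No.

Yes

Left side:
  kat = mol/s = s⁻¹·mol (catalytic activity).
Right side:
  kat = mol/s = s⁻¹·mol (catalytic activity).
  Gy = J/kg (absorbed dose = energy per mass),
      = m²·s⁻².
  J = N·m (work = force × distance),
      = kg·m²·s⁻².
  So J⁻¹ = kg⁻¹·m⁻²·s².
  Combining: kat·kg·Gy·J⁻¹ = (s⁻¹·mol) · kg · (m²·s⁻²) · (kg⁻¹·m⁻²·s²) = s⁻¹·mol.
Both reduce to s⁻¹·mol.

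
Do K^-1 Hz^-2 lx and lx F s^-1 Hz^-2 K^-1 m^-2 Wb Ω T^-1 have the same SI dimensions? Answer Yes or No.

Left side:
  Hz = 1/s = s⁻¹ (frequency is cycles per second).
  So Hz⁻² = s².
  lx = lm/m² (illuminance = luminous flux per area),
      = m⁻²·cd.
  Combining: K⁻¹·Hz⁻²·lx = K⁻¹ · s² · (m⁻²·cd) = m⁻²·s²·K⁻¹·cd.
Right side:
  lx = lm/m² (illuminance = luminous flux per area),
      = m⁻²·cd.
  F = C/V (capacitance = charge per voltage),
      = A·s/(kg·m²·s⁻³·A⁻¹) (substituting C and V),
      = kg⁻¹·m⁻²·s⁴·A².
  Hz = 1/s = s⁻¹ (frequency is cycles per second).
  So Hz⁻² = s².
  Wb = V·s (flux: a volt is a weber per second),
      = kg·m²·s⁻²·A⁻¹.
  Ω = V/A (resistance = voltage per current),
      = kg·m²·s⁻³·A⁻².
  T = Wb/m² (flux density = flux per area),
      = kg·s⁻²·A⁻¹.
  So T⁻¹ = kg⁻¹·s²·A.
  Combining: lx·F·s⁻¹·Hz⁻²·K⁻¹·m⁻²·Wb·Ω·T⁻¹ = (m⁻²·cd) · (kg⁻¹·m⁻²·s⁴·A²) · s⁻¹ · s² · K⁻¹ · m⁻² · (kg·m²·s⁻²·A⁻¹) · (kg·m²·s⁻³·A⁻²) · (kg⁻¹·s²·A) = m⁻²·s²·K⁻¹·cd.
Both reduce to m⁻²·s²·K⁻¹·cd.

Yes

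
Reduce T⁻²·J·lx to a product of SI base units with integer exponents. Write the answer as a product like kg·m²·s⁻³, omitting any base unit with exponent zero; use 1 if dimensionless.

kg⁻¹·s²·A²·cd

T = Wb/m² (flux density = flux per area),
    = kg·s⁻²·A⁻¹.
So T⁻² = kg⁻²·s⁴·A².
J = N·m (work = force × distance),
    = kg·m²·s⁻².
lx = lm/m² (illuminance = luminous flux per area),
    = m⁻²·cd.
Combining: T⁻²·J·lx = (kg⁻²·s⁴·A²) · (kg·m²·s⁻²) · (m⁻²·cd) = kg⁻¹·s²·A²·cd.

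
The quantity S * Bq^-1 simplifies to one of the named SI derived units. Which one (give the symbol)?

F

S = kg⁻¹·m⁻²·s³·A².
Bq = s⁻¹.
So Bq⁻¹ = s.
Combining: S·Bq⁻¹ = (kg⁻¹·m⁻²·s³·A²) · s = kg⁻¹·m⁻²·s⁴·A².
kg⁻¹·m⁻²·s⁴·A² is the base-SI form of the farad.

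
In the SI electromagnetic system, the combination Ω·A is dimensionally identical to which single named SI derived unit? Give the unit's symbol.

V

Ω = kg·m²·s⁻³·A⁻².
Combining: Ω·A = (kg·m²·s⁻³·A⁻²) · A = kg·m²·s⁻³·A⁻¹.
kg·m²·s⁻³·A⁻¹ is the base-SI form of the volt.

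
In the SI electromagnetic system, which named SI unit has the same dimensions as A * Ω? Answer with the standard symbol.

V

Ω = V/A (resistance = voltage per current),
    = kg·m²·s⁻³·A⁻².
Combining: A·Ω = A · (kg·m²·s⁻³·A⁻²) = kg·m²·s⁻³·A⁻¹.
kg·m²·s⁻³·A⁻¹ is the base-SI form of the volt.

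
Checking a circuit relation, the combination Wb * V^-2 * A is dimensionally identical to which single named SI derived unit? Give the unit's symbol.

F

Wb = V·s (flux: a volt is a weber per second),
    = kg·m²·s⁻²·A⁻¹.
V = W/A (potential = power per current),
    = kg·m²·s⁻³·A⁻¹.
So V⁻² = kg⁻²·m⁻⁴·s⁶·A².
Combining: Wb·V⁻²·A = (kg·m²·s⁻²·A⁻¹) · (kg⁻²·m⁻⁴·s⁶·A²) · A = kg⁻¹·m⁻²·s⁴·A².
kg⁻¹·m⁻²·s⁴·A² is the base-SI form of the farad.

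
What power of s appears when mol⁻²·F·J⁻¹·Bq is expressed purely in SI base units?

F = kg⁻¹·m⁻²·s⁴·A².
J = kg·m²·s⁻².
So J⁻¹ = kg⁻¹·m⁻²·s².
Bq = s⁻¹.
Combining: mol⁻²·F·J⁻¹·Bq = mol⁻² · (kg⁻¹·m⁻²·s⁴·A²) · (kg⁻¹·m⁻²·s²) · s⁻¹ = kg⁻²·m⁻⁴·s⁵·A²·mol⁻².
The exponent of s is 5.

5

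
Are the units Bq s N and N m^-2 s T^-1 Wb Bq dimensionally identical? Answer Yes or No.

Left side:
  Bq = 1/s = s⁻¹ (activity is decays per second).
  N = kg·m/s² = kg·m·s⁻² (force = mass × acceleration).
  Combining: Bq·s·N = s⁻¹ · s · (kg·m·s⁻²) = kg·m·s⁻².
Right side:
  N = kg·m/s² = kg·m·s⁻² (force = mass × acceleration).
  T = Wb/m² (flux density = flux per area),
      = kg·s⁻²·A⁻¹.
  So T⁻¹ = kg⁻¹·s²·A.
  Wb = V·s (flux: a volt is a weber per second),
      = kg·m²·s⁻²·A⁻¹.
  Bq = 1/s = s⁻¹ (activity is decays per second).
  Combining: N·m⁻²·s·T⁻¹·Wb·Bq = (kg·m·s⁻²) · m⁻² · s · (kg⁻¹·s²·A) · (kg·m²·s⁻²·A⁻¹) · s⁻¹ = kg·m·s⁻².
Both reduce to kg·m·s⁻².

Yes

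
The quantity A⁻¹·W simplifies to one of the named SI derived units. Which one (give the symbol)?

V

W = J/s (power = energy per time),
    = kg·m²·s⁻³.
Combining: A⁻¹·W = A⁻¹ · (kg·m²·s⁻³) = kg·m²·s⁻³·A⁻¹.
kg·m²·s⁻³·A⁻¹ is the base-SI form of the volt.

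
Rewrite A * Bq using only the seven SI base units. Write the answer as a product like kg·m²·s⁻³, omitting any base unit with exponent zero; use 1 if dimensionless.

s⁻¹·A

Bq = 1/s = s⁻¹ (activity is decays per second).
Combining: A·Bq = A · s⁻¹ = s⁻¹·A.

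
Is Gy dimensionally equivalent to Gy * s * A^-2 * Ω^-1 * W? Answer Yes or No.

Left side:
  Gy = J/kg (absorbed dose = energy per mass),
      = m²·s⁻².
Right side:
  Gy = J/kg (absorbed dose = energy per mass),
      = m²·s⁻².
  Ω = V/A (resistance = voltage per current),
      = kg·m²·s⁻³·A⁻².
  So Ω⁻¹ = kg⁻¹·m⁻²·s³·A².
  W = J/s (power = energy per time),
      = kg·m²·s⁻³.
  Combining: Gy·s·A⁻²·Ω⁻¹·W = (m²·s⁻²) · s · A⁻² · (kg⁻¹·m⁻²·s³·A²) · (kg·m²·s⁻³) = m²·s⁻¹.
Left is m²·s⁻²; right is m²·s⁻¹ — different.

No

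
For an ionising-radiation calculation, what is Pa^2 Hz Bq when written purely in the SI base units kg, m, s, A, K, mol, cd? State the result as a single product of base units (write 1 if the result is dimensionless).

Pa = N/m² (pressure = force per area),
    = kg·m⁻¹·s⁻².
So Pa² = kg²·m⁻²·s⁻⁴.
Hz = 1/s = s⁻¹ (frequency is cycles per second).
Bq = 1/s = s⁻¹ (activity is decays per second).
Combining: Pa²·Hz·Bq = (kg²·m⁻²·s⁻⁴) · s⁻¹ · s⁻¹ = kg²·m⁻²·s⁻⁶.

kg²·m⁻²·s⁻⁶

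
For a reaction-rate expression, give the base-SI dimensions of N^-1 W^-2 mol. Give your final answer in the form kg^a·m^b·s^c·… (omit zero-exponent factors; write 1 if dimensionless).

kg⁻³·m⁻⁵·s⁸·mol

N = kg·m/s² = kg·m·s⁻² (force = mass × acceleration).
So N⁻¹ = kg⁻¹·m⁻¹·s².
W = J/s (power = energy per time),
    = kg·m²·s⁻³.
So W⁻² = kg⁻²·m⁻⁴·s⁶.
Combining: N⁻¹·W⁻²·mol = (kg⁻¹·m⁻¹·s²) · (kg⁻²·m⁻⁴·s⁶) · mol = kg⁻³·m⁻⁵·s⁸·mol.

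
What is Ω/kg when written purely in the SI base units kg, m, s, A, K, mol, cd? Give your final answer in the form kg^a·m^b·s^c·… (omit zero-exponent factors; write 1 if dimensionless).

Ω = V/A (resistance = voltage per current),
    = kg·m²·s⁻³·A⁻².
Combining: Ω·kg⁻¹ = (kg·m²·s⁻³·A⁻²) · kg⁻¹ = m²·s⁻³·A⁻².

m²·s⁻³·A⁻²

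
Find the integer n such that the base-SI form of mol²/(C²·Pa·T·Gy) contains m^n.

C = s·A.
So C⁻² = s⁻²·A⁻².
Pa = kg·m⁻¹·s⁻².
So Pa⁻¹ = kg⁻¹·m·s².
T = kg·s⁻²·A⁻¹.
So T⁻¹ = kg⁻¹·s²·A.
Gy = m²·s⁻².
So Gy⁻¹ = m⁻²·s².
Combining: C⁻²·Pa⁻¹·T⁻¹·Gy⁻¹·mol² = (s⁻²·A⁻²) · (kg⁻¹·m·s²) · (kg⁻¹·s²·A) · (m⁻²·s²) · mol² = kg⁻²·m⁻¹·s⁴·A⁻¹·mol².
The exponent of m is -1.

-1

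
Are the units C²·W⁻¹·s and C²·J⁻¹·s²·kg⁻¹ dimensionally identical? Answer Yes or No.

No

Left side:
  C = s·A.
  So C² = s²·A².
  W = kg·m²·s⁻³.
  So W⁻¹ = kg⁻¹·m⁻²·s³.
  Combining: C²·W⁻¹·s = (s²·A²) · (kg⁻¹·m⁻²·s³) · s = kg⁻¹·m⁻²·s⁶·A².
Right side:
  C = A·s = s·A (charge = current × time).
  So C² = s²·A².
  J = N·m (work = force × distance),
      = kg·m²·s⁻².
  So J⁻¹ = kg⁻¹·m⁻²·s².
  Combining: C²·J⁻¹·s²·kg⁻¹ = (s²·A²) · (kg⁻¹·m⁻²·s²) · s² · kg⁻¹ = kg⁻²·m⁻²·s⁶·A².
Left is kg⁻¹·m⁻²·s⁶·A²; right is kg⁻²·m⁻²·s⁶·A² — different.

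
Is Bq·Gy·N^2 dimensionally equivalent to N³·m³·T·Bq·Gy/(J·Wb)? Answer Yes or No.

Yes

Left side:
  Bq = s⁻¹.
  Gy = m²·s⁻².
  N = kg·m·s⁻².
  So N² = kg²·m²·s⁻⁴.
  Combining: Bq·Gy·N² = s⁻¹ · (m²·s⁻²) · (kg²·m²·s⁻⁴) = kg²·m⁴·s⁻⁷.
Right side:
  N = kg·m/s² = kg·m·s⁻² (force = mass × acceleration).
  So N³ = kg³·m³·s⁻⁶.
  T = Wb/m² (flux density = flux per area),
      = kg·s⁻²·A⁻¹.
  Bq = 1/s = s⁻¹ (activity is decays per second).
  J = N·m (work = force × distance),
      = kg·m²·s⁻².
  So J⁻¹ = kg⁻¹·m⁻²·s².
  Wb = V·s (flux: a volt is a weber per second),
      = kg·m²·s⁻²·A⁻¹.
  So Wb⁻¹ = kg⁻¹·m⁻²·s²·A.
  Gy = J/kg (absorbed dose = energy per mass),
      = m²·s⁻².
  Combining: N³·m³·T·Bq·J⁻¹·Wb⁻¹·Gy = (kg³·m³·s⁻⁶) · m³ · (kg·s⁻²·A⁻¹) · s⁻¹ · (kg⁻¹·m⁻²·s²) · (kg⁻¹·m⁻²·s²·A) · (m²·s⁻²) = kg²·m⁴·s⁻⁷.
Both reduce to kg²·m⁴·s⁻⁷.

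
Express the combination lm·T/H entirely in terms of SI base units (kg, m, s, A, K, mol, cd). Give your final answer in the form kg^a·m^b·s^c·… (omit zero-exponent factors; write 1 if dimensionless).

lm = cd·sr = cd (luminous flux; sr is dimensionless).
H = Wb/A (inductance = flux per current),
    = kg·m²·s⁻²·A⁻².
So H⁻¹ = kg⁻¹·m⁻²·s²·A².
T = Wb/m² (flux density = flux per area),
    = kg·s⁻²·A⁻¹.
Combining: lm·H⁻¹·T = cd · (kg⁻¹·m⁻²·s²·A²) · (kg·s⁻²·A⁻¹) = m⁻²·A·cd.

m⁻²·A·cd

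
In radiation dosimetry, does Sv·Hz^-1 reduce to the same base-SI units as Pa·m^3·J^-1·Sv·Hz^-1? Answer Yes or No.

Left side:
  Sv = J/kg (equivalent dose = energy per mass),
      = m²·s⁻².
  Hz = 1/s = s⁻¹ (frequency is cycles per second).
  So Hz⁻¹ = s.
  Combining: Sv·Hz⁻¹ = (m²·s⁻²) · s = m²·s⁻¹.
Right side:
  Pa = N/m² (pressure = force per area),
      = kg·m⁻¹·s⁻².
  J = N·m (work = force × distance),
      = kg·m²·s⁻².
  So J⁻¹ = kg⁻¹·m⁻²·s².
  Sv = J/kg (equivalent dose = energy per mass),
      = m²·s⁻².
  Hz = 1/s = s⁻¹ (frequency is cycles per second).
  So Hz⁻¹ = s.
  Combining: Pa·m³·J⁻¹·Sv·Hz⁻¹ = (kg·m⁻¹·s⁻²) · m³ · (kg⁻¹·m⁻²·s²) · (m²·s⁻²) · s = m²·s⁻¹.
Both reduce to m²·s⁻¹.

Yes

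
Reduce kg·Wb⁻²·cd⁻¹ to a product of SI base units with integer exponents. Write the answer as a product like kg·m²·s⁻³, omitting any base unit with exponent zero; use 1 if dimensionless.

kg⁻¹·m⁻⁴·s⁴·A²·cd⁻¹

Wb = V·s (flux: a volt is a weber per second),
    = kg·m²·s⁻²·A⁻¹.
So Wb⁻² = kg⁻²·m⁻⁴·s⁴·A².
Combining: kg·Wb⁻²·cd⁻¹ = kg · (kg⁻²·m⁻⁴·s⁴·A²) · cd⁻¹ = kg⁻¹·m⁻⁴·s⁴·A²·cd⁻¹.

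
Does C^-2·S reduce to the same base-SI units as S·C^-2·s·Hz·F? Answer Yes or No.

Left side:
  C = A·s = s·A (charge = current × time).
  So C⁻² = s⁻²·A⁻².
  S = 1/Ω (conductance is reciprocal resistance),
      = kg⁻¹·m⁻²·s³·A².
  Combining: C⁻²·S = (s⁻²·A⁻²) · (kg⁻¹·m⁻²·s³·A²) = kg⁻¹·m⁻²·s.
Right side:
  S = 1/Ω (conductance is reciprocal resistance),
      = kg⁻¹·m⁻²·s³·A².
  C = A·s = s·A (charge = current × time).
  So C⁻² = s⁻²·A⁻².
  Hz = 1/s = s⁻¹ (frequency is cycles per second).
  F = C/V (capacitance = charge per voltage),
      = A·s/(kg·m²·s⁻³·A⁻¹) (substituting C and V),
      = kg⁻¹·m⁻²·s⁴·A².
  Combining: S·C⁻²·s·Hz·F = (kg⁻¹·m⁻²·s³·A²) · (s⁻²·A⁻²) · s · s⁻¹ · (kg⁻¹·m⁻²·s⁴·A²) = kg⁻²·m⁻⁴·s⁵·A².
Left is kg⁻¹·m⁻²·s; right is kg⁻²·m⁻⁴·s⁵·A² — different.

No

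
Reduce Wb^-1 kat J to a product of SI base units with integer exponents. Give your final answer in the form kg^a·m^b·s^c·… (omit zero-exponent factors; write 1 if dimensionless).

Wb = kg·m²·s⁻²·A⁻¹.
So Wb⁻¹ = kg⁻¹·m⁻²·s²·A.
kat = s⁻¹·mol.
J = kg·m²·s⁻².
Combining: Wb⁻¹·kat·J = (kg⁻¹·m⁻²·s²·A) · (s⁻¹·mol) · (kg·m²·s⁻²) = s⁻¹·A·mol.

s⁻¹·A·mol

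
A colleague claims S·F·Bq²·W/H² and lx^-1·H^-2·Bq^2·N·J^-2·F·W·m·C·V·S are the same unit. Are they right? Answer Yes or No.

Left side:
  S = 1/Ω (conductance is reciprocal resistance),
      = kg⁻¹·m⁻²·s³·A².
  F = C/V (capacitance = charge per voltage),
      = A·s/(kg·m²·s⁻³·A⁻¹) (substituting C and V),
      = kg⁻¹·m⁻²·s⁴·A².
  Bq = 1/s = s⁻¹ (activity is decays per second).
  So Bq² = s⁻².
  W = J/s (power = energy per time),
      = kg·m²·s⁻³.
  H = Wb/A (inductance = flux per current),
      = kg·m²·s⁻²·A⁻².
  So H⁻² = kg⁻²·m⁻⁴·s⁴·A⁴.
  Combining: S·F·Bq²·W·H⁻² = (kg⁻¹·m⁻²·s³·A²) · (kg⁻¹·m⁻²·s⁴·A²) · s⁻² · (kg·m²·s⁻³) · (kg⁻²·m⁻⁴·s⁴·A⁴) = kg⁻³·m⁻⁶·s⁶·A⁸.
Right side:
  lx = lm/m² (illuminance = luminous flux per area),
      = m⁻²·cd.
  So lx⁻¹ = m²·cd⁻¹.
  H = Wb/A (inductance = flux per current),
      = kg·m²·s⁻²·A⁻².
  So H⁻² = kg⁻²·m⁻⁴·s⁴·A⁴.
  Bq = 1/s = s⁻¹ (activity is decays per second).
  So Bq² = s⁻².
  N = kg·m/s² = kg·m·s⁻² (force = mass × acceleration).
  J = N·m (work = force × distance),
      = kg·m²·s⁻².
  So J⁻² = kg⁻²·m⁻⁴·s⁴.
  F = C/V (capacitance = charge per voltage),
      = A·s/(kg·m²·s⁻³·A⁻¹) (substituting C and V),
      = kg⁻¹·m⁻²·s⁴·A².
  W = J/s (power = energy per time),
      = kg·m²·s⁻³.
  C = A·s = s·A (charge = current × time).
  V = W/A (potential = power per current),
      = kg·m²·s⁻³·A⁻¹.
  S = 1/Ω (conductance is reciprocal resistance),
      = kg⁻¹·m⁻²·s³·A².
  Combining: lx⁻¹·H⁻²·Bq²·N·J⁻²·F·W·m·C·V·S = (m²·cd⁻¹) · (kg⁻²·m⁻⁴·s⁴·A⁴) · s⁻² · (kg·m·s⁻²) · (kg⁻²·m⁻⁴·s⁴) · (kg⁻¹·m⁻²·s⁴·A²) · (kg·m²·s⁻³) · m · (s·A) · (kg·m²·s⁻³·A⁻¹) · (kg⁻¹·m⁻²·s³·A²) = kg⁻³·m⁻⁴·s⁶·A⁸·cd⁻¹.
Left is kg⁻³·m⁻⁶·s⁶·A⁸; right is kg⁻³·m⁻⁴·s⁶·A⁸·cd⁻¹ — different.

No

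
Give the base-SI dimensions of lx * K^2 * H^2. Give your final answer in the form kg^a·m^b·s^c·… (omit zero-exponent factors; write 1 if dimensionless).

kg²·m²·s⁻⁴·A⁻⁴·K²·cd

lx = m⁻²·cd.
H = kg·m²·s⁻²·A⁻².
So H² = kg²·m⁴·s⁻⁴·A⁻⁴.
Combining: lx·K²·H² = (m⁻²·cd) · K² · (kg²·m⁴·s⁻⁴·A⁻⁴) = kg²·m²·s⁻⁴·A⁻⁴·K²·cd.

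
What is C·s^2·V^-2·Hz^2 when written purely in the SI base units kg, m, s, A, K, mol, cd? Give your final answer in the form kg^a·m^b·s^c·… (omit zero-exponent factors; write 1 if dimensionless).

C = s·A.
V = kg·m²·s⁻³·A⁻¹.
So V⁻² = kg⁻²·m⁻⁴·s⁶·A².
Hz = s⁻¹.
So Hz² = s⁻².
Combining: C·s²·V⁻²·Hz² = (s·A) · s² · (kg⁻²·m⁻⁴·s⁶·A²) · s⁻² = kg⁻²·m⁻⁴·s⁷·A³.

kg⁻²·m⁻⁴·s⁷·A³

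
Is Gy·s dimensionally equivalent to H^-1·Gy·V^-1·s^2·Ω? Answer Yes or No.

No

Left side:
  Gy = m²·s⁻².
  Combining: Gy·s = (m²·s⁻²) · s = m²·s⁻¹.
Right side:
  H = kg·m²·s⁻²·A⁻².
  So H⁻¹ = kg⁻¹·m⁻²·s²·A².
  Gy = m²·s⁻².
  V = kg·m²·s⁻³·A⁻¹.
  So V⁻¹ = kg⁻¹·m⁻²·s³·A.
  Ω = kg·m²·s⁻³·A⁻².
  Combining: H⁻¹·Gy·V⁻¹·s²·Ω = (kg⁻¹·m⁻²·s²·A²) · (m²·s⁻²) · (kg⁻¹·m⁻²·s³·A) · s² · (kg·m²·s⁻³·A⁻²) = kg⁻¹·s²·A.
Left is m²·s⁻¹; right is kg⁻¹·s²·A — different.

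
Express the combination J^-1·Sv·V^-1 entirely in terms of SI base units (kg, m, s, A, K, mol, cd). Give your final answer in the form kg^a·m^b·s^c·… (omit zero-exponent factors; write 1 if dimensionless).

kg⁻²·m⁻²·s³·A

J = kg·m²·s⁻².
So J⁻¹ = kg⁻¹·m⁻²·s².
Sv = m²·s⁻².
V = kg·m²·s⁻³·A⁻¹.
So V⁻¹ = kg⁻¹·m⁻²·s³·A.
Combining: J⁻¹·Sv·V⁻¹ = (kg⁻¹·m⁻²·s²) · (m²·s⁻²) · (kg⁻¹·m⁻²·s³·A) = kg⁻²·m⁻²·s³·A.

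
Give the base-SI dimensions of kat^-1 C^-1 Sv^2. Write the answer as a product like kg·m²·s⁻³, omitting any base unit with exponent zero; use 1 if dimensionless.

m⁴·s⁻⁴·A⁻¹·mol⁻¹

kat = mol/s = s⁻¹·mol (catalytic activity).
So kat⁻¹ = s·mol⁻¹.
C = A·s = s·A (charge = current × time).
So C⁻¹ = s⁻¹·A⁻¹.
Sv = J/kg (equivalent dose = energy per mass),
    = m²·s⁻².
So Sv² = m⁴·s⁻⁴.
Combining: kat⁻¹·C⁻¹·Sv² = (s·mol⁻¹) · (s⁻¹·A⁻¹) · (m⁴·s⁻⁴) = m⁴·s⁻⁴·A⁻¹·mol⁻¹.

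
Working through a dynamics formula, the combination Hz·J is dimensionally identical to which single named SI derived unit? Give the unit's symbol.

W

Hz = 1/s = s⁻¹ (frequency is cycles per second).
J = N·m (work = force × distance),
    = kg·m²·s⁻².
Combining: Hz·J = s⁻¹ · (kg·m²·s⁻²) = kg·m²·s⁻³.
kg·m²·s⁻³ is the base-SI form of the watt.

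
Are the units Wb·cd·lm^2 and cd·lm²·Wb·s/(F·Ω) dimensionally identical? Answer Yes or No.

Yes

Left side:
  Wb = V·s (flux: a volt is a weber per second),
      = kg·m²·s⁻²·A⁻¹.
  lm = cd·sr = cd (luminous flux; sr is dimensionless).
  So lm² = cd².
  Combining: Wb·cd·lm² = (kg·m²·s⁻²·A⁻¹) · cd · cd² = kg·m²·s⁻²·A⁻¹·cd³.
Right side:
  lm = cd·sr = cd (luminous flux; sr is dimensionless).
  So lm² = cd².
  Wb = V·s (flux: a volt is a weber per second),
      = kg·m²·s⁻²·A⁻¹.
  F = C/V (capacitance = charge per voltage),
      = A·s/(kg·m²·s⁻³·A⁻¹) (substituting C and V),
      = kg⁻¹·m⁻²·s⁴·A².
  So F⁻¹ = kg·m²·s⁻⁴·A⁻².
  Ω = V/A (resistance = voltage per current),
      = kg·m²·s⁻³·A⁻².
  So Ω⁻¹ = kg⁻¹·m⁻²·s³·A².
  Combining: cd·lm²·Wb·s·F⁻¹·Ω⁻¹ = cd · cd² · (kg·m²·s⁻²·A⁻¹) · s · (kg·m²·s⁻⁴·A⁻²) · (kg⁻¹·m⁻²·s³·A²) = kg·m²·s⁻²·A⁻¹·cd³.
Both reduce to kg·m²·s⁻²·A⁻¹·cd³.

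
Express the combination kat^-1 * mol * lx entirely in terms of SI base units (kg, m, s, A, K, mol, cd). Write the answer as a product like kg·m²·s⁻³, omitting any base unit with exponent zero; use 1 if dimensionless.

kat = mol/s = s⁻¹·mol (catalytic activity).
So kat⁻¹ = s·mol⁻¹.
lx = lm/m² (illuminance = luminous flux per area),
    = m⁻²·cd.
Combining: kat⁻¹·mol·lx = (s·mol⁻¹) · mol · (m⁻²·cd) = m⁻²·s·cd.

m⁻²·s·cd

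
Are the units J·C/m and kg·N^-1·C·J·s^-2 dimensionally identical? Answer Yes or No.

Left side:
  J = kg·m²·s⁻².
  C = s·A.
  Combining: J·m⁻¹·C = (kg·m²·s⁻²) · m⁻¹ · (s·A) = kg·m·s⁻¹·A.
Right side:
  N = kg·m/s² = kg·m·s⁻² (force = mass × acceleration).
  So N⁻¹ = kg⁻¹·m⁻¹·s².
  C = A·s = s·A (charge = current × time).
  J = N·m (work = force × distance),
      = kg·m²·s⁻².
  Combining: kg·N⁻¹·C·J·s⁻² = kg · (kg⁻¹·m⁻¹·s²) · (s·A) · (kg·m²·s⁻²) · s⁻² = kg·m·s⁻¹·A.
Both reduce to kg·m·s⁻¹·A.

Yes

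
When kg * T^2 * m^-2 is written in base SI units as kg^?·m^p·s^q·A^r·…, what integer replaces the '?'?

3

T = Wb/m² (flux density = flux per area),
    = kg·s⁻²·A⁻¹.
So T² = kg²·s⁻⁴·A⁻².
Combining: kg·T²·m⁻² = kg · (kg²·s⁻⁴·A⁻²) · m⁻² = kg³·m⁻²·s⁻⁴·A⁻².
The exponent of kg is 3.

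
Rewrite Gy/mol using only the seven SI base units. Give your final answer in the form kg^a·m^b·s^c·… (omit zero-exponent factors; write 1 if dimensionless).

m²·s⁻²·mol⁻¹

Gy = J/kg (absorbed dose = energy per mass),
    = m²·s⁻².
Combining: Gy·mol⁻¹ = (m²·s⁻²) · mol⁻¹ = m²·s⁻²·mol⁻¹.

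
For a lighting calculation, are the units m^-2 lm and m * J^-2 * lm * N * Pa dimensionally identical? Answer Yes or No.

Left side:
  lm = cd.
  Combining: m⁻²·lm = m⁻² · cd = m⁻²·cd.
Right side:
  J = N·m (work = force × distance),
      = kg·m²·s⁻².
  So J⁻² = kg⁻²·m⁻⁴·s⁴.
  lm = cd·sr = cd (luminous flux; sr is dimensionless).
  N = kg·m/s² = kg·m·s⁻² (force = mass × acceleration).
  Pa = N/m² (pressure = force per area),
      = kg·m⁻¹·s⁻².
  Combining: m·J⁻²·lm·N·Pa = m · (kg⁻²·m⁻⁴·s⁴) · cd · (kg·m·s⁻²) · (kg·m⁻¹·s⁻²) = m⁻³·cd.
Left is m⁻²·cd; right is m⁻³·cd — different.

No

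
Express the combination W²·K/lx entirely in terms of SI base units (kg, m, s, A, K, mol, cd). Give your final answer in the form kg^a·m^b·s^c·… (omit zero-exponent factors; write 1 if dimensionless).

kg²·m⁶·s⁻⁶·K·cd⁻¹

W = J/s (power = energy per time),
    = kg·m²·s⁻³.
So W² = kg²·m⁴·s⁻⁶.
lx = lm/m² (illuminance = luminous flux per area),
    = m⁻²·cd.
So lx⁻¹ = m²·cd⁻¹.
Combining: W²·lx⁻¹·K = (kg²·m⁴·s⁻⁶) · (m²·cd⁻¹) · K = kg²·m⁶·s⁻⁶·K·cd⁻¹.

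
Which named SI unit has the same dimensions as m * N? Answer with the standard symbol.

N = kg·m·s⁻².
Combining: m·N = m · (kg·m·s⁻²) = kg·m²·s⁻².
kg·m²·s⁻² is the base-SI form of the joule.

J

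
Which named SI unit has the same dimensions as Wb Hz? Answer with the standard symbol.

Wb = V·s (flux: a volt is a weber per second),
    = kg·m²·s⁻²·A⁻¹.
Hz = 1/s = s⁻¹ (frequency is cycles per second).
Combining: Wb·Hz = (kg·m²·s⁻²·A⁻¹) · s⁻¹ = kg·m²·s⁻³·A⁻¹.
kg·m²·s⁻³·A⁻¹ is the base-SI form of the volt.

V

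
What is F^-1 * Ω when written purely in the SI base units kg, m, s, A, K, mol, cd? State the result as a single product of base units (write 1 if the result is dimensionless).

kg²·m⁴·s⁻⁷·A⁻⁴

F = C/V (capacitance = charge per voltage),
    = A·s/(kg·m²·s⁻³·A⁻¹) (substituting C and V),
    = kg⁻¹·m⁻²·s⁴·A².
So F⁻¹ = kg·m²·s⁻⁴·A⁻².
Ω = V/A (resistance = voltage per current),
    = kg·m²·s⁻³·A⁻².
Combining: F⁻¹·Ω = (kg·m²·s⁻⁴·A⁻²) · (kg·m²·s⁻³·A⁻²) = kg²·m⁴·s⁻⁷·A⁻⁴.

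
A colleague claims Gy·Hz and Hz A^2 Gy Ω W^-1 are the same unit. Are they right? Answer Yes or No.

Left side:
  Gy = J/kg (absorbed dose = energy per mass),
      = m²·s⁻².
  Hz = 1/s = s⁻¹ (frequency is cycles per second).
  Combining: Gy·Hz = (m²·s⁻²) · s⁻¹ = m²·s⁻³.
Right side:
  Hz = 1/s = s⁻¹ (frequency is cycles per second).
  Gy = J/kg (absorbed dose = energy per mass),
      = m²·s⁻².
  Ω = V/A (resistance = voltage per current),
      = kg·m²·s⁻³·A⁻².
  W = J/s (power = energy per time),
      = kg·m²·s⁻³.
  So W⁻¹ = kg⁻¹·m⁻²·s³.
  Combining: Hz·A²·Gy·Ω·W⁻¹ = s⁻¹ · A² · (m²·s⁻²) · (kg·m²·s⁻³·A⁻²) · (kg⁻¹·m⁻²·s³) = m²·s⁻³.
Both reduce to m²·s⁻³.

Yes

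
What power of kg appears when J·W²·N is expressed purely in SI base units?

4

J = kg·m²·s⁻².
W = kg·m²·s⁻³.
So W² = kg²·m⁴·s⁻⁶.
N = kg·m·s⁻².
Combining: J·W²·N = (kg·m²·s⁻²) · (kg²·m⁴·s⁻⁶) · (kg·m·s⁻²) = kg⁴·m⁷·s⁻¹⁰.
The exponent of kg is 4.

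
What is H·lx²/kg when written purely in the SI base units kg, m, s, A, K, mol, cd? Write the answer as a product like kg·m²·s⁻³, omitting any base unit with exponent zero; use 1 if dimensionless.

m⁻²·s⁻²·A⁻²·cd²

H = kg·m²·s⁻²·A⁻².
lx = m⁻²·cd.
So lx² = m⁻⁴·cd².
Combining: H·lx²·kg⁻¹ = (kg·m²·s⁻²·A⁻²) · (m⁻⁴·cd²) · kg⁻¹ = m⁻²·s⁻²·A⁻²·cd².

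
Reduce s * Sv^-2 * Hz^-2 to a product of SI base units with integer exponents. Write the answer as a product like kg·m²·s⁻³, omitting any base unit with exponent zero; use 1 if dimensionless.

m⁻⁴·s⁷

Sv = J/kg (equivalent dose = energy per mass),
    = m²·s⁻².
So Sv⁻² = m⁻⁴·s⁴.
Hz = 1/s = s⁻¹ (frequency is cycles per second).
So Hz⁻² = s².
Combining: s·Sv⁻²·Hz⁻² = s · (m⁻⁴·s⁴) · s² = m⁻⁴·s⁷.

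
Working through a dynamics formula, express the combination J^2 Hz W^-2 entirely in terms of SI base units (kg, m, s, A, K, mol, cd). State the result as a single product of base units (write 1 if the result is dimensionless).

s

J = kg·m²·s⁻².
So J² = kg²·m⁴·s⁻⁴.
Hz = s⁻¹.
W = kg·m²·s⁻³.
So W⁻² = kg⁻²·m⁻⁴·s⁶.
Combining: J²·Hz·W⁻² = (kg²·m⁴·s⁻⁴) · s⁻¹ · (kg⁻²·m⁻⁴·s⁶) = s.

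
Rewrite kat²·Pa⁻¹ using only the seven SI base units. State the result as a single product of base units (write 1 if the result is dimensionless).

kat = mol/s = s⁻¹·mol (catalytic activity).
So kat² = s⁻²·mol².
Pa = N/m² (pressure = force per area),
    = kg·m⁻¹·s⁻².
So Pa⁻¹ = kg⁻¹·m·s².
Combining: kat²·Pa⁻¹ = (s⁻²·mol²) · (kg⁻¹·m·s²) = kg⁻¹·m·mol².

kg⁻¹·m·mol²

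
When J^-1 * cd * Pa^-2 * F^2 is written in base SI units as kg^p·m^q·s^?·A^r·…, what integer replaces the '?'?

14

J = kg·m²·s⁻².
So J⁻¹ = kg⁻¹·m⁻²·s².
Pa = kg·m⁻¹·s⁻².
So Pa⁻² = kg⁻²·m²·s⁴.
F = kg⁻¹·m⁻²·s⁴·A².
So F² = kg⁻²·m⁻⁴·s⁸·A⁴.
Combining: J⁻¹·cd·Pa⁻²·F² = (kg⁻¹·m⁻²·s²) · cd · (kg⁻²·m²·s⁴) · (kg⁻²·m⁻⁴·s⁸·A⁴) = kg⁻⁵·m⁻⁴·s¹⁴·A⁴·cd.
The exponent of s is 14.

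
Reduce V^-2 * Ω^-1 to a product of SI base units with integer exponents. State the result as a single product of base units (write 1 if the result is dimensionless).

kg⁻³·m⁻⁶·s⁹·A⁴

V = W/A (potential = power per current),
    = kg·m²·s⁻³·A⁻¹.
So V⁻² = kg⁻²·m⁻⁴·s⁶·A².
Ω = V/A (resistance = voltage per current),
    = kg·m²·s⁻³·A⁻².
So Ω⁻¹ = kg⁻¹·m⁻²·s³·A².
Combining: V⁻²·Ω⁻¹ = (kg⁻²·m⁻⁴·s⁶·A²) · (kg⁻¹·m⁻²·s³·A²) = kg⁻³·m⁻⁶·s⁹·A⁴.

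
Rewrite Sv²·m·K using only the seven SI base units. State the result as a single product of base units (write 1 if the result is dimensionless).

m⁵·s⁻⁴·K

Sv = J/kg (equivalent dose = energy per mass),
    = m²·s⁻².
So Sv² = m⁴·s⁻⁴.
Combining: Sv²·m·K = (m⁴·s⁻⁴) · m · K = m⁵·s⁻⁴·K.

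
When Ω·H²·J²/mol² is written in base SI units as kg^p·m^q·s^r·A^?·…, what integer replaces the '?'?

Ω = kg·m²·s⁻³·A⁻².
H = kg·m²·s⁻²·A⁻².
So H² = kg²·m⁴·s⁻⁴·A⁻⁴.
J = kg·m²·s⁻².
So J² = kg²·m⁴·s⁻⁴.
Combining: mol⁻²·Ω·H²·J² = mol⁻² · (kg·m²·s⁻³·A⁻²) · (kg²·m⁴·s⁻⁴·A⁻⁴) · (kg²·m⁴·s⁻⁴) = kg⁵·m¹⁰·s⁻¹¹·A⁻⁶·mol⁻².
The exponent of A is -6.

-6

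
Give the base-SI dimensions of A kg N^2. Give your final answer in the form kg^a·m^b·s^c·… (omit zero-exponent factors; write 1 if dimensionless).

N = kg·m/s² = kg·m·s⁻² (force = mass × acceleration).
So N² = kg²·m²·s⁻⁴.
Combining: A·kg·N² = A · kg · (kg²·m²·s⁻⁴) = kg³·m²·s⁻⁴·A.

kg³·m²·s⁻⁴·A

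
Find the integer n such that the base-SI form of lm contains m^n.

0

lm = cd·sr = cd (luminous flux; sr is dimensionless).
The exponent of m is 0.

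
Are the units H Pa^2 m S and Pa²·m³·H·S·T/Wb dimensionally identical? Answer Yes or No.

Left side:
  H = Wb/A (inductance = flux per current),
      = kg·m²·s⁻²·A⁻².
  Pa = N/m² (pressure = force per area),
      = kg·m⁻¹·s⁻².
  So Pa² = kg²·m⁻²·s⁻⁴.
  S = 1/Ω (conductance is reciprocal resistance),
      = kg⁻¹·m⁻²·s³·A².
  Combining: H·Pa²·m·S = (kg·m²·s⁻²·A⁻²) · (kg²·m⁻²·s⁻⁴) · m · (kg⁻¹·m⁻²·s³·A²) = kg²·m⁻¹·s⁻³.
Right side:
  Pa = N/m² (pressure = force per area),
      = kg·m⁻¹·s⁻².
  So Pa² = kg²·m⁻²·s⁻⁴.
  H = Wb/A (inductance = flux per current),
      = kg·m²·s⁻²·A⁻².
  S = 1/Ω (conductance is reciprocal resistance),
      = kg⁻¹·m⁻²·s³·A².
  T = Wb/m² (flux density = flux per area),
      = kg·s⁻²·A⁻¹.
  Wb = V·s (flux: a volt is a weber per second),
      = kg·m²·s⁻²·A⁻¹.
  So Wb⁻¹ = kg⁻¹·m⁻²·s²·A.
  Combining: Pa²·m³·H·S·T·Wb⁻¹ = (kg²·m⁻²·s⁻⁴) · m³ · (kg·m²·s⁻²·A⁻²) · (kg⁻¹·m⁻²·s³·A²) · (kg·s⁻²·A⁻¹) · (kg⁻¹·m⁻²·s²·A) = kg²·m⁻¹·s⁻³.
Both reduce to kg²·m⁻¹·s⁻³.

Yes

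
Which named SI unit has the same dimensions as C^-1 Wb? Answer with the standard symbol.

C = s·A.
So C⁻¹ = s⁻¹·A⁻¹.
Wb = kg·m²·s⁻²·A⁻¹.
Combining: C⁻¹·Wb = (s⁻¹·A⁻¹) · (kg·m²·s⁻²·A⁻¹) = kg·m²·s⁻³·A⁻².
kg·m²·s⁻³·A⁻² is the base-SI form of the ohm.

Ω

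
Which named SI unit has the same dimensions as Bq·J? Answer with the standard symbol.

Bq = s⁻¹.
J = kg·m²·s⁻².
Combining: Bq·J = s⁻¹ · (kg·m²·s⁻²) = kg·m²·s⁻³.
kg·m²·s⁻³ is the base-SI form of the watt.

W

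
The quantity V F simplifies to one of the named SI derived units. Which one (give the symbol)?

V = kg·m²·s⁻³·A⁻¹.
F = kg⁻¹·m⁻²·s⁴·A².
Combining: V·F = (kg·m²·s⁻³·A⁻¹) · (kg⁻¹·m⁻²·s⁴·A²) = s·A.
s·A is the base-SI form of the coulomb.

C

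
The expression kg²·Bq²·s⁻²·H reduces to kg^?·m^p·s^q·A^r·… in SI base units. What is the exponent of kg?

Bq = 1/s = s⁻¹ (activity is decays per second).
So Bq² = s⁻².
H = Wb/A (inductance = flux per current),
    = kg·m²·s⁻²·A⁻².
Combining: kg²·Bq²·s⁻²·H = kg² · s⁻² · s⁻² · (kg·m²·s⁻²·A⁻²) = kg³·m²·s⁻⁶·A⁻².
The exponent of kg is 3.

3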